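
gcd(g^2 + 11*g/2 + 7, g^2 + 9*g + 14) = g + 2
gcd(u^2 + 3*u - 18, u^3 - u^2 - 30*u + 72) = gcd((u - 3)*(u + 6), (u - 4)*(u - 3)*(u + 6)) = u^2 + 3*u - 18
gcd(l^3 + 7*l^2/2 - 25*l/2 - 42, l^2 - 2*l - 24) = l + 4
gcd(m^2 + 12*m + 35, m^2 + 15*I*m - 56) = 1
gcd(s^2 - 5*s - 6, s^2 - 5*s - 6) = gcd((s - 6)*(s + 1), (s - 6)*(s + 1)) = s^2 - 5*s - 6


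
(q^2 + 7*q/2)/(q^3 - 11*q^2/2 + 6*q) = (2*q + 7)/(2*q^2 - 11*q + 12)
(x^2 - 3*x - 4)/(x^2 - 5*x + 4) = (x + 1)/(x - 1)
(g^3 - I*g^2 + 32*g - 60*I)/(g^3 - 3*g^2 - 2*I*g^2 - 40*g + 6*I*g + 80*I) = (g^2 + I*g + 30)/(g^2 - 3*g - 40)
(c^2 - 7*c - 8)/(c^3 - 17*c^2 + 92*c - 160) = (c + 1)/(c^2 - 9*c + 20)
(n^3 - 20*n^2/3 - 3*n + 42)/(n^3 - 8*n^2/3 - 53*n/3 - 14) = (n - 3)/(n + 1)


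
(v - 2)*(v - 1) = v^2 - 3*v + 2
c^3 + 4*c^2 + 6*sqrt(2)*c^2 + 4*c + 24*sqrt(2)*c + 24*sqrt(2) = (c + 2)^2*(c + 6*sqrt(2))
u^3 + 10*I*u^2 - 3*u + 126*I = (u - 3*I)*(u + 6*I)*(u + 7*I)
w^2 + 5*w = w*(w + 5)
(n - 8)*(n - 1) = n^2 - 9*n + 8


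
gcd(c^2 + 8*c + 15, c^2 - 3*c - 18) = c + 3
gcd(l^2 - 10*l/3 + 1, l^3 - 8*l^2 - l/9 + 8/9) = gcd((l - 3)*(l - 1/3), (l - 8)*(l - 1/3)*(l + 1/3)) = l - 1/3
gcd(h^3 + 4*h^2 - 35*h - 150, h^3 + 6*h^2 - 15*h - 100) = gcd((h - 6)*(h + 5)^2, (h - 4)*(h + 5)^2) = h^2 + 10*h + 25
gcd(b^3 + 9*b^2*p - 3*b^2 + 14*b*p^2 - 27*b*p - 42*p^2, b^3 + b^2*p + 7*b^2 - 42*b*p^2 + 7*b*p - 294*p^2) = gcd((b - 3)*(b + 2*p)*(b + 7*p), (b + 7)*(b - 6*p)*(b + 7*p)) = b + 7*p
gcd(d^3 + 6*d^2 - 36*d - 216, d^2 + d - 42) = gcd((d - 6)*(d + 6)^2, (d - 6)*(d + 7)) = d - 6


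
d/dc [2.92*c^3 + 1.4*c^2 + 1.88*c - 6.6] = 8.76*c^2 + 2.8*c + 1.88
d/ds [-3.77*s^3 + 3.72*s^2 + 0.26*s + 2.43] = -11.31*s^2 + 7.44*s + 0.26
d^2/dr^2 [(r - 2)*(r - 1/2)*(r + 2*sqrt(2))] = 6*r - 5 + 4*sqrt(2)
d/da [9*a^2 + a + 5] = 18*a + 1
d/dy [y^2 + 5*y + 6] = 2*y + 5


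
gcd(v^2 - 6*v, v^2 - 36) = v - 6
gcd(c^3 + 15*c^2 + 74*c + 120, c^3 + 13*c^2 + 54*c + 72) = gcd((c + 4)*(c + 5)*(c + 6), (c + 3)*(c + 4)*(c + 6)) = c^2 + 10*c + 24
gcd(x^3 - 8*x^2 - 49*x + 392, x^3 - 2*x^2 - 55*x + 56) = x^2 - x - 56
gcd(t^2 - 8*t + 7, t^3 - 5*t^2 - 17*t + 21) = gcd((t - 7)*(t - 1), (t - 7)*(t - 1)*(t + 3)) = t^2 - 8*t + 7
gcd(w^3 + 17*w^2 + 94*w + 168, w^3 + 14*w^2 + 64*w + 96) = w^2 + 10*w + 24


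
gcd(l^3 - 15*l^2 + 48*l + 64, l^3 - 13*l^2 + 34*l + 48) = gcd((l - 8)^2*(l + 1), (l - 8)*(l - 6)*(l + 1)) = l^2 - 7*l - 8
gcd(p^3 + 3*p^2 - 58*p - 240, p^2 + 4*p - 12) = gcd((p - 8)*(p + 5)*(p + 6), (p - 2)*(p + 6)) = p + 6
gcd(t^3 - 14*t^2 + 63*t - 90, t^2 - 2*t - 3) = t - 3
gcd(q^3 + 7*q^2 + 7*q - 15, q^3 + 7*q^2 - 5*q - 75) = q + 5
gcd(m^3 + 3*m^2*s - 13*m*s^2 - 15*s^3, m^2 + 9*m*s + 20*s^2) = m + 5*s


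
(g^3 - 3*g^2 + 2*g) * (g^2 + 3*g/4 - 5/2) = g^5 - 9*g^4/4 - 11*g^3/4 + 9*g^2 - 5*g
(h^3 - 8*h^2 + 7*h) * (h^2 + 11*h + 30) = h^5 + 3*h^4 - 51*h^3 - 163*h^2 + 210*h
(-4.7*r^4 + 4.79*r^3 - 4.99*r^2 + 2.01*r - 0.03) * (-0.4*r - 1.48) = 1.88*r^5 + 5.04*r^4 - 5.0932*r^3 + 6.5812*r^2 - 2.9628*r + 0.0444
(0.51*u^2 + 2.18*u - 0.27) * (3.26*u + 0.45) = 1.6626*u^3 + 7.3363*u^2 + 0.1008*u - 0.1215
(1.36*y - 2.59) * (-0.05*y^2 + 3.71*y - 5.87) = -0.068*y^3 + 5.1751*y^2 - 17.5921*y + 15.2033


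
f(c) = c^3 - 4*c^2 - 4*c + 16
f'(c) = 3*c^2 - 8*c - 4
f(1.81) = 1.59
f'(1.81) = -8.65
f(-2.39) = -10.94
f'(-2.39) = 32.26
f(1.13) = 7.82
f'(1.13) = -9.21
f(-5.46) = -244.18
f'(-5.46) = 129.11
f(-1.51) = 9.48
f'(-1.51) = 14.92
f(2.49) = -3.32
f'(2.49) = -5.32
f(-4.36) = -125.48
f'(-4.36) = 87.91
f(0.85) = 10.32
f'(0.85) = -8.63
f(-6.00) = -320.00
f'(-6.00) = 152.00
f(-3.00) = -35.00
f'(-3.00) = 47.00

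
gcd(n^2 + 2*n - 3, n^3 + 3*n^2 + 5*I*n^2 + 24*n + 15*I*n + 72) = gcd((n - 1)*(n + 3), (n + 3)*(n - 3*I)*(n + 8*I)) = n + 3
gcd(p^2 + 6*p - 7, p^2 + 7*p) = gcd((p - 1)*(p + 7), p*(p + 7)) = p + 7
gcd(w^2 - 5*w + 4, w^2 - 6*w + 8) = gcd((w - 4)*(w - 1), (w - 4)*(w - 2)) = w - 4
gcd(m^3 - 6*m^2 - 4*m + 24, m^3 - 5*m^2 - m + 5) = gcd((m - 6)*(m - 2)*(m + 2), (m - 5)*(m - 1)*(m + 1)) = 1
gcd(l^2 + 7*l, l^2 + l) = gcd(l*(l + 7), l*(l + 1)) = l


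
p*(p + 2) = p^2 + 2*p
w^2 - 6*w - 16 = (w - 8)*(w + 2)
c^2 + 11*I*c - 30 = (c + 5*I)*(c + 6*I)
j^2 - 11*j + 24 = (j - 8)*(j - 3)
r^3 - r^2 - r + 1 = (r - 1)^2*(r + 1)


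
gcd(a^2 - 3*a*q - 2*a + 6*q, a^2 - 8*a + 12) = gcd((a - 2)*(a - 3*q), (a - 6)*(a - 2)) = a - 2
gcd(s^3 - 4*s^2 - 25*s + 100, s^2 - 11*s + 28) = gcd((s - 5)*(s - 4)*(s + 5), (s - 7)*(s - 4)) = s - 4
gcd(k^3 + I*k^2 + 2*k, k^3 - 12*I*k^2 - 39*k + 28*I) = k - I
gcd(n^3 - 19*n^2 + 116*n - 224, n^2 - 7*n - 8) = n - 8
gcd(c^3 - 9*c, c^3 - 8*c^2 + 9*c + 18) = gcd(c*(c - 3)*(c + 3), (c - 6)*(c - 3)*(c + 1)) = c - 3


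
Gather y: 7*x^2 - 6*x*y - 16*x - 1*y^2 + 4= 7*x^2 - 6*x*y - 16*x - y^2 + 4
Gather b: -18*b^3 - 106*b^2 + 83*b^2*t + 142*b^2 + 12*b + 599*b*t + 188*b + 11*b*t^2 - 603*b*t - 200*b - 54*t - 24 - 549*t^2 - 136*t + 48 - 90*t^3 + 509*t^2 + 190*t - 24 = -18*b^3 + b^2*(83*t + 36) + b*(11*t^2 - 4*t) - 90*t^3 - 40*t^2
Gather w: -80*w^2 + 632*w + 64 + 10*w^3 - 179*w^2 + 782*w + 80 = 10*w^3 - 259*w^2 + 1414*w + 144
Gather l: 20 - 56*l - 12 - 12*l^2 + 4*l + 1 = -12*l^2 - 52*l + 9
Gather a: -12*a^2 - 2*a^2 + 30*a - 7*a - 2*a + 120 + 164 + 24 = -14*a^2 + 21*a + 308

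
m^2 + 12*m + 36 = (m + 6)^2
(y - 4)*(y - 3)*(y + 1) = y^3 - 6*y^2 + 5*y + 12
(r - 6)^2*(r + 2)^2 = r^4 - 8*r^3 - 8*r^2 + 96*r + 144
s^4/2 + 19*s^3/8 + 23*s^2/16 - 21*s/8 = s*(s/2 + 1)*(s - 3/4)*(s + 7/2)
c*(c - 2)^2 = c^3 - 4*c^2 + 4*c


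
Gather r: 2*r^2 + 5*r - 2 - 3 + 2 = 2*r^2 + 5*r - 3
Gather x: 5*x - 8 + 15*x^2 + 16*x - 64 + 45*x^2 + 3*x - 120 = 60*x^2 + 24*x - 192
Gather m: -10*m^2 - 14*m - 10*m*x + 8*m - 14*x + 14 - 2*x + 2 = -10*m^2 + m*(-10*x - 6) - 16*x + 16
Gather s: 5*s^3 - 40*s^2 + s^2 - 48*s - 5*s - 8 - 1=5*s^3 - 39*s^2 - 53*s - 9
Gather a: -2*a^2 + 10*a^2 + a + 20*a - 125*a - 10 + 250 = 8*a^2 - 104*a + 240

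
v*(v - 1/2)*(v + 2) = v^3 + 3*v^2/2 - v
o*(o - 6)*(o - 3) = o^3 - 9*o^2 + 18*o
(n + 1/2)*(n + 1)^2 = n^3 + 5*n^2/2 + 2*n + 1/2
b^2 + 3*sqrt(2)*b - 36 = (b - 3*sqrt(2))*(b + 6*sqrt(2))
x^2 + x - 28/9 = (x - 4/3)*(x + 7/3)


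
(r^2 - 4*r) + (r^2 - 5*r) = 2*r^2 - 9*r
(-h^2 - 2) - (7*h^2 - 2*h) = -8*h^2 + 2*h - 2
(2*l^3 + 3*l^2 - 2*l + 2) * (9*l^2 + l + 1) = 18*l^5 + 29*l^4 - 13*l^3 + 19*l^2 + 2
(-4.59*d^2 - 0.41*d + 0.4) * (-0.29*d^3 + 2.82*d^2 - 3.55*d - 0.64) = 1.3311*d^5 - 12.8249*d^4 + 15.0223*d^3 + 5.5211*d^2 - 1.1576*d - 0.256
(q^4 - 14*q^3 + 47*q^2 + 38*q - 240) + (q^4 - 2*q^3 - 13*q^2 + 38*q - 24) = 2*q^4 - 16*q^3 + 34*q^2 + 76*q - 264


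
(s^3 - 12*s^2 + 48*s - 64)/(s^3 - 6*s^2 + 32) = (s - 4)/(s + 2)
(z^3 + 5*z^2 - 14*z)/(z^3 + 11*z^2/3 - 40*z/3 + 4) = 3*z*(z + 7)/(3*z^2 + 17*z - 6)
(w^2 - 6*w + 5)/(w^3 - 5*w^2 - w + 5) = 1/(w + 1)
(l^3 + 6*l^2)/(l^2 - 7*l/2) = 2*l*(l + 6)/(2*l - 7)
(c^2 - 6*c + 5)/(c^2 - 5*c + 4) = (c - 5)/(c - 4)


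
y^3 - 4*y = y*(y - 2)*(y + 2)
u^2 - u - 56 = (u - 8)*(u + 7)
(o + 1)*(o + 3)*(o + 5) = o^3 + 9*o^2 + 23*o + 15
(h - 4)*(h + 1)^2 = h^3 - 2*h^2 - 7*h - 4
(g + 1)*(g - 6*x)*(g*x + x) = g^3*x - 6*g^2*x^2 + 2*g^2*x - 12*g*x^2 + g*x - 6*x^2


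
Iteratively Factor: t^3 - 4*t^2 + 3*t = (t)*(t^2 - 4*t + 3) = t*(t - 1)*(t - 3)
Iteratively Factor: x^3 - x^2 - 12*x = (x + 3)*(x^2 - 4*x) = (x - 4)*(x + 3)*(x)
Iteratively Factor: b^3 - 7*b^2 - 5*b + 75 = (b - 5)*(b^2 - 2*b - 15) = (b - 5)^2*(b + 3)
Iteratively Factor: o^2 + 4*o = (o + 4)*(o)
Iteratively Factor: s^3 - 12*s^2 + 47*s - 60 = (s - 3)*(s^2 - 9*s + 20) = (s - 5)*(s - 3)*(s - 4)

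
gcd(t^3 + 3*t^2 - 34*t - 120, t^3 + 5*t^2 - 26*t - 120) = t + 4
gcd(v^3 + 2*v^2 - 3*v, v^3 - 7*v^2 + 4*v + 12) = 1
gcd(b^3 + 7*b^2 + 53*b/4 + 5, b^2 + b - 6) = 1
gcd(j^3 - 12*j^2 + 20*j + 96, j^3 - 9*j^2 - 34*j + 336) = j - 8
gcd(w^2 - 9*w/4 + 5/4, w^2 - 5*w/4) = w - 5/4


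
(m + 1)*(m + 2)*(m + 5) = m^3 + 8*m^2 + 17*m + 10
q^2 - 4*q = q*(q - 4)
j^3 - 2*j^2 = j^2*(j - 2)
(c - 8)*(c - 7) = c^2 - 15*c + 56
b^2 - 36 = (b - 6)*(b + 6)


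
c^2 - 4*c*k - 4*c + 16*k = (c - 4)*(c - 4*k)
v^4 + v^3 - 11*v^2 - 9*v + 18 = (v - 3)*(v - 1)*(v + 2)*(v + 3)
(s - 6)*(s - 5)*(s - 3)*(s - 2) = s^4 - 16*s^3 + 91*s^2 - 216*s + 180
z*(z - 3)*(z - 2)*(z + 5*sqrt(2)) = z^4 - 5*z^3 + 5*sqrt(2)*z^3 - 25*sqrt(2)*z^2 + 6*z^2 + 30*sqrt(2)*z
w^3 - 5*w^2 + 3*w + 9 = (w - 3)^2*(w + 1)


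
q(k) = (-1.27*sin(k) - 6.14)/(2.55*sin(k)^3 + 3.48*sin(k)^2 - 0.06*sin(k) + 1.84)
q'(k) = (-1.27*sin(k) - 6.14)*(-7.65*sin(k)^2*cos(k) - 6.96*sin(k)*cos(k) + 0.06*cos(k))/(2.55*sin(k)^3 + 3.48*sin(k)^2 - 0.06*sin(k) + 1.84)^2 - 1.27*cos(k)/(2.55*sin(k)^3 + 3.48*sin(k)^2 - 0.06*sin(k) + 1.84)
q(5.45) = -1.89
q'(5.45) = -0.78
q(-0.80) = -1.91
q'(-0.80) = -0.87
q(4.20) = -1.77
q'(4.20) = 0.31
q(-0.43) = -2.46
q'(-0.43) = -2.10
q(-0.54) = -2.24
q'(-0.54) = -1.72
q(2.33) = -1.53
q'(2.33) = -1.88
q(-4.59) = -0.96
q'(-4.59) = -0.20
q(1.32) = -1.00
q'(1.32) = 0.42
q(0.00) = -3.34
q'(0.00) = -0.80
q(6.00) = -2.79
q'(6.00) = -2.41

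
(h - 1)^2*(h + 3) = h^3 + h^2 - 5*h + 3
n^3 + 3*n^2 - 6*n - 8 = (n - 2)*(n + 1)*(n + 4)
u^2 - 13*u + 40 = (u - 8)*(u - 5)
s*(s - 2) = s^2 - 2*s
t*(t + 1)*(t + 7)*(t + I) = t^4 + 8*t^3 + I*t^3 + 7*t^2 + 8*I*t^2 + 7*I*t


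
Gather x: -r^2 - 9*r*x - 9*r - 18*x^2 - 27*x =-r^2 - 9*r - 18*x^2 + x*(-9*r - 27)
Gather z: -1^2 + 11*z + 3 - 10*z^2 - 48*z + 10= -10*z^2 - 37*z + 12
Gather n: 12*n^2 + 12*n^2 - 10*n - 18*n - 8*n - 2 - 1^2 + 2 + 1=24*n^2 - 36*n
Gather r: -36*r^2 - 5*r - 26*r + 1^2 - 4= -36*r^2 - 31*r - 3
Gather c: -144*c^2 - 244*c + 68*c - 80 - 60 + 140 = -144*c^2 - 176*c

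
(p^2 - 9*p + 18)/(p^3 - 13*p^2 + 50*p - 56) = (p^2 - 9*p + 18)/(p^3 - 13*p^2 + 50*p - 56)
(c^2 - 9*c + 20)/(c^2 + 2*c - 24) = (c - 5)/(c + 6)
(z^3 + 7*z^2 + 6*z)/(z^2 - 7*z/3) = 3*(z^2 + 7*z + 6)/(3*z - 7)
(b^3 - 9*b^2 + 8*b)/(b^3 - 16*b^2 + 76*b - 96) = b*(b - 1)/(b^2 - 8*b + 12)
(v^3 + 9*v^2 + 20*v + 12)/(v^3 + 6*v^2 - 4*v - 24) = (v + 1)/(v - 2)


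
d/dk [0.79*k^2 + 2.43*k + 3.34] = 1.58*k + 2.43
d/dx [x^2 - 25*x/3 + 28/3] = 2*x - 25/3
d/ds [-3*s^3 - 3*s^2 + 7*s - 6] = -9*s^2 - 6*s + 7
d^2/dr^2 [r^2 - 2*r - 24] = 2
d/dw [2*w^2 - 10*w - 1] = 4*w - 10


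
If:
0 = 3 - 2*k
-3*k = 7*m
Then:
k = 3/2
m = -9/14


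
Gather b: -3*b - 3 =-3*b - 3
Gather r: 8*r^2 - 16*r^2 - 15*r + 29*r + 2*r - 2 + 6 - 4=-8*r^2 + 16*r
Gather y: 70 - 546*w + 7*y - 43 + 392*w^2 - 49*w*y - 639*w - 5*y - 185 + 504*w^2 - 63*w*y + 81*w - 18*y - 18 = 896*w^2 - 1104*w + y*(-112*w - 16) - 176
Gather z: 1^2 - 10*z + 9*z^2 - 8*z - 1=9*z^2 - 18*z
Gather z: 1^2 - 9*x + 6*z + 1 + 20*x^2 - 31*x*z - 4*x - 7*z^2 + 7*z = 20*x^2 - 13*x - 7*z^2 + z*(13 - 31*x) + 2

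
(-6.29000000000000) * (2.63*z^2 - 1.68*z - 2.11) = -16.5427*z^2 + 10.5672*z + 13.2719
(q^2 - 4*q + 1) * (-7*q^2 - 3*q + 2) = -7*q^4 + 25*q^3 + 7*q^2 - 11*q + 2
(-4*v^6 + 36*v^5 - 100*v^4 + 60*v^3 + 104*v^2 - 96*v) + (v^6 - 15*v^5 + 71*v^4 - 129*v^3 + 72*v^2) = -3*v^6 + 21*v^5 - 29*v^4 - 69*v^3 + 176*v^2 - 96*v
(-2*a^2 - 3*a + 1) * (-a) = 2*a^3 + 3*a^2 - a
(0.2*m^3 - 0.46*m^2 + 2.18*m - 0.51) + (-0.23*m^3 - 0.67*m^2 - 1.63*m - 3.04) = -0.03*m^3 - 1.13*m^2 + 0.55*m - 3.55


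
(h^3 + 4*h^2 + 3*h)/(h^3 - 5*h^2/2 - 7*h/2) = 2*(h + 3)/(2*h - 7)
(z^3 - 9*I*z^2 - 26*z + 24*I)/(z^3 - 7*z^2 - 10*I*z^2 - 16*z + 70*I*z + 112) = (z^2 - 7*I*z - 12)/(z^2 - z*(7 + 8*I) + 56*I)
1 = 1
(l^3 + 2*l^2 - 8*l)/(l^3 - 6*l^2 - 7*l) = (-l^2 - 2*l + 8)/(-l^2 + 6*l + 7)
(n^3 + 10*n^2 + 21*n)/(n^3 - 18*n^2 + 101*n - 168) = n*(n^2 + 10*n + 21)/(n^3 - 18*n^2 + 101*n - 168)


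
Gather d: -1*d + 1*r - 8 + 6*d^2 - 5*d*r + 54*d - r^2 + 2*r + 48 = 6*d^2 + d*(53 - 5*r) - r^2 + 3*r + 40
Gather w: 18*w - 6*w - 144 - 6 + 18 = 12*w - 132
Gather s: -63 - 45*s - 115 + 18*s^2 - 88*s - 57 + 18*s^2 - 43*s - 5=36*s^2 - 176*s - 240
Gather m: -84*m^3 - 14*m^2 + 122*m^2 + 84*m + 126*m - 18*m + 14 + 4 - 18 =-84*m^3 + 108*m^2 + 192*m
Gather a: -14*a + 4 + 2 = 6 - 14*a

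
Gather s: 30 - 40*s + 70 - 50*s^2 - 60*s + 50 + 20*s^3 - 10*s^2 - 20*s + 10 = 20*s^3 - 60*s^2 - 120*s + 160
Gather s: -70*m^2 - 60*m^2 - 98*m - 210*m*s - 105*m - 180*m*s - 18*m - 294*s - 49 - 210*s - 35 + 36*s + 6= -130*m^2 - 221*m + s*(-390*m - 468) - 78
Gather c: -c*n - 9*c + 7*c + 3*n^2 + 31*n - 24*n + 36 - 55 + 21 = c*(-n - 2) + 3*n^2 + 7*n + 2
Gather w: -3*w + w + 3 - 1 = 2 - 2*w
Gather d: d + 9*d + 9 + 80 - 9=10*d + 80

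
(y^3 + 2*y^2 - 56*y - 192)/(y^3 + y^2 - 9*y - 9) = (y^3 + 2*y^2 - 56*y - 192)/(y^3 + y^2 - 9*y - 9)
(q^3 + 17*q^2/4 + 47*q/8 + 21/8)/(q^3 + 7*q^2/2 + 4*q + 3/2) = (q + 7/4)/(q + 1)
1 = 1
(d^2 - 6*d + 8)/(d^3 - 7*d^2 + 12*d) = (d - 2)/(d*(d - 3))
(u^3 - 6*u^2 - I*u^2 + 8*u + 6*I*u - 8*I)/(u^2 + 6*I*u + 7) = (u^2 - 6*u + 8)/(u + 7*I)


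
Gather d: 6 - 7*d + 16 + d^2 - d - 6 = d^2 - 8*d + 16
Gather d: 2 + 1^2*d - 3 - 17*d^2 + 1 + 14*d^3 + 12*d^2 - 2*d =14*d^3 - 5*d^2 - d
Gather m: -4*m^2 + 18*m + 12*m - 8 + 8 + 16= -4*m^2 + 30*m + 16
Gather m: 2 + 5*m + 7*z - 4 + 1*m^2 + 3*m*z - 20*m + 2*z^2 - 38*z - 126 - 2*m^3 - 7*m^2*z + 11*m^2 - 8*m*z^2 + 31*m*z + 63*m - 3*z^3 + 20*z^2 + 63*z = -2*m^3 + m^2*(12 - 7*z) + m*(-8*z^2 + 34*z + 48) - 3*z^3 + 22*z^2 + 32*z - 128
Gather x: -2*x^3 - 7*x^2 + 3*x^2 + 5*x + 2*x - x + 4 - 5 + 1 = -2*x^3 - 4*x^2 + 6*x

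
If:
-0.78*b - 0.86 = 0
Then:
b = -1.10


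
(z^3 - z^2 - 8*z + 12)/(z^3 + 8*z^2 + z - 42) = (z - 2)/(z + 7)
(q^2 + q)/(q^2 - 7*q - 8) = q/(q - 8)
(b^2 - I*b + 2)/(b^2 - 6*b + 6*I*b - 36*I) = (b^2 - I*b + 2)/(b^2 + 6*b*(-1 + I) - 36*I)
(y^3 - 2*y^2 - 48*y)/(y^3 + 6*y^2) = (y - 8)/y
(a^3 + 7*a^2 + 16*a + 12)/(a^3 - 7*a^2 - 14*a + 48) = (a^2 + 4*a + 4)/(a^2 - 10*a + 16)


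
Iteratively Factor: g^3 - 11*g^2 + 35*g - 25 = (g - 5)*(g^2 - 6*g + 5) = (g - 5)^2*(g - 1)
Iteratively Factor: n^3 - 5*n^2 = (n)*(n^2 - 5*n) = n^2*(n - 5)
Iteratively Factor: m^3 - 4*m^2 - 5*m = (m + 1)*(m^2 - 5*m) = (m - 5)*(m + 1)*(m)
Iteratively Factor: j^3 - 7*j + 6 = (j + 3)*(j^2 - 3*j + 2) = (j - 1)*(j + 3)*(j - 2)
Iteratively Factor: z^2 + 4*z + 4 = (z + 2)*(z + 2)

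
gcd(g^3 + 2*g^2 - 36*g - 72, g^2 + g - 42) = g - 6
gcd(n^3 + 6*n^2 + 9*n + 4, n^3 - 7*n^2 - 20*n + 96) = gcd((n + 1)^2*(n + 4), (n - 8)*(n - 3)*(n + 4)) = n + 4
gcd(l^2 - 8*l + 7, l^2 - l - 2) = 1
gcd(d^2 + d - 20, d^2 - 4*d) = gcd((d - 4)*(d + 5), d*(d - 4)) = d - 4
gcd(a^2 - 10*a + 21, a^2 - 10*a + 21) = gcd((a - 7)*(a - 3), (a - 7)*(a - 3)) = a^2 - 10*a + 21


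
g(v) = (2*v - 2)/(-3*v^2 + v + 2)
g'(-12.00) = 0.01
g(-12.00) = 0.06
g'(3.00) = 0.05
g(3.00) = -0.18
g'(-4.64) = 0.04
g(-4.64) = 0.17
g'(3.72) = 0.03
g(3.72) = -0.15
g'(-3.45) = 0.09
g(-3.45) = 0.24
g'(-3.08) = 0.11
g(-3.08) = 0.28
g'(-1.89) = 0.45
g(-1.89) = 0.54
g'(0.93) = 0.26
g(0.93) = -0.42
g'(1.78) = 0.11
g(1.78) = -0.27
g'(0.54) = 0.46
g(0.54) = -0.55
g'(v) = (2*v - 2)*(6*v - 1)/(-3*v^2 + v + 2)^2 + 2/(-3*v^2 + v + 2)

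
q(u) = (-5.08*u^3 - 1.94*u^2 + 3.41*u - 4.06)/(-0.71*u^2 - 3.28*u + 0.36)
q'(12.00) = 6.65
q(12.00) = 63.87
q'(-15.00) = 5.84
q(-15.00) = -151.13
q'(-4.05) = -293.62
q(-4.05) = 144.01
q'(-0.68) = -3.01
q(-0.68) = -2.51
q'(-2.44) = -19.36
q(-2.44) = 12.06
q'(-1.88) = -10.12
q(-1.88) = 4.09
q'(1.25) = 2.47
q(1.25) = 2.63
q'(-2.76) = -28.60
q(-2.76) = 19.62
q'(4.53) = 5.49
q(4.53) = 17.22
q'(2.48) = 4.31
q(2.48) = 7.00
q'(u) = (1.42*u + 3.28)*(-5.08*u^3 - 1.94*u^2 + 3.41*u - 4.06)/(-0.71*u^2 - 3.28*u + 0.36)^2 + (-15.24*u^2 - 3.88*u + 3.41)/(-0.71*u^2 - 3.28*u + 0.36) = (3.6068*u^4 + 33.3248*u^3 + 3.2979*u^2 - 7.162*u - 12.0892)/(0.5041*u^4 + 4.6576*u^3 + 10.2472*u^2 - 2.3616*u + 0.1296)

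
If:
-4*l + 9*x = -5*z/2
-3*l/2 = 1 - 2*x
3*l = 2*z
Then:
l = -9/13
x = -1/52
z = -27/26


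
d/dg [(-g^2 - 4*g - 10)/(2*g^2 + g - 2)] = (7*g^2 + 44*g + 18)/(4*g^4 + 4*g^3 - 7*g^2 - 4*g + 4)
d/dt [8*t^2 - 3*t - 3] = 16*t - 3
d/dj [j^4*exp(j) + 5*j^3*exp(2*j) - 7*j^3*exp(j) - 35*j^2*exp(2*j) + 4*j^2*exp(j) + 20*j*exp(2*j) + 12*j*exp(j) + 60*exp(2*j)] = (j^4 + 10*j^3*exp(j) - 3*j^3 - 55*j^2*exp(j) - 17*j^2 - 30*j*exp(j) + 20*j + 140*exp(j) + 12)*exp(j)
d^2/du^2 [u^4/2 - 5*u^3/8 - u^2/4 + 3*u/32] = 6*u^2 - 15*u/4 - 1/2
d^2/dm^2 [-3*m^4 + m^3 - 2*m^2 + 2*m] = -36*m^2 + 6*m - 4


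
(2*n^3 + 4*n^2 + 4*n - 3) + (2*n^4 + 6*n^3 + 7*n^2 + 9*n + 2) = 2*n^4 + 8*n^3 + 11*n^2 + 13*n - 1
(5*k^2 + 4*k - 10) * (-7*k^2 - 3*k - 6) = -35*k^4 - 43*k^3 + 28*k^2 + 6*k + 60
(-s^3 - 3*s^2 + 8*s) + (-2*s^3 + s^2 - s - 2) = -3*s^3 - 2*s^2 + 7*s - 2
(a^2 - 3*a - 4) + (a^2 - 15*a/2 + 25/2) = 2*a^2 - 21*a/2 + 17/2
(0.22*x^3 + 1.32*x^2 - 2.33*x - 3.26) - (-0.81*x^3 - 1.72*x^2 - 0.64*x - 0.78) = 1.03*x^3 + 3.04*x^2 - 1.69*x - 2.48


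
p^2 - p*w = p*(p - w)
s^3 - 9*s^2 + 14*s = s*(s - 7)*(s - 2)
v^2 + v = v*(v + 1)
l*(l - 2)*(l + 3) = l^3 + l^2 - 6*l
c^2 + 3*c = c*(c + 3)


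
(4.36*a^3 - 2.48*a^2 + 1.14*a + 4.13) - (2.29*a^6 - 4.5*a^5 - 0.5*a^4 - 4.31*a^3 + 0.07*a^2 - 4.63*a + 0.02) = -2.29*a^6 + 4.5*a^5 + 0.5*a^4 + 8.67*a^3 - 2.55*a^2 + 5.77*a + 4.11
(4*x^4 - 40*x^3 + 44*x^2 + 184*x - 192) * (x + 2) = 4*x^5 - 32*x^4 - 36*x^3 + 272*x^2 + 176*x - 384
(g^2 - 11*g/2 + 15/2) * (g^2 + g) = g^4 - 9*g^3/2 + 2*g^2 + 15*g/2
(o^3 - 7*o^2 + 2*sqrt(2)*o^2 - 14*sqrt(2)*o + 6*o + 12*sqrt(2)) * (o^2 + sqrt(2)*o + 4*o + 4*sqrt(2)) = o^5 - 3*o^4 + 3*sqrt(2)*o^4 - 18*o^3 - 9*sqrt(2)*o^3 - 66*sqrt(2)*o^2 + 12*o^2 - 88*o + 72*sqrt(2)*o + 96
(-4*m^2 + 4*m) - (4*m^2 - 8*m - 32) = -8*m^2 + 12*m + 32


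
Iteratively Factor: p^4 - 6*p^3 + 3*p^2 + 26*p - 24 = (p - 1)*(p^3 - 5*p^2 - 2*p + 24) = (p - 1)*(p + 2)*(p^2 - 7*p + 12) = (p - 3)*(p - 1)*(p + 2)*(p - 4)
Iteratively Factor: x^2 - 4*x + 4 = (x - 2)*(x - 2)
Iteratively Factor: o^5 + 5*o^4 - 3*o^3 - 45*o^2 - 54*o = (o)*(o^4 + 5*o^3 - 3*o^2 - 45*o - 54) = o*(o + 3)*(o^3 + 2*o^2 - 9*o - 18) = o*(o - 3)*(o + 3)*(o^2 + 5*o + 6) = o*(o - 3)*(o + 2)*(o + 3)*(o + 3)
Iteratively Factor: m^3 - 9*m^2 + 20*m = (m - 4)*(m^2 - 5*m) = m*(m - 4)*(m - 5)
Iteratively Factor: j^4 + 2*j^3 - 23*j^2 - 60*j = (j)*(j^3 + 2*j^2 - 23*j - 60) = j*(j + 4)*(j^2 - 2*j - 15) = j*(j - 5)*(j + 4)*(j + 3)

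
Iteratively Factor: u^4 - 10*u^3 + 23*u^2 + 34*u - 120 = (u - 3)*(u^3 - 7*u^2 + 2*u + 40) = (u - 5)*(u - 3)*(u^2 - 2*u - 8) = (u - 5)*(u - 4)*(u - 3)*(u + 2)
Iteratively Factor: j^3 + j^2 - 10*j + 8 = (j + 4)*(j^2 - 3*j + 2) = (j - 2)*(j + 4)*(j - 1)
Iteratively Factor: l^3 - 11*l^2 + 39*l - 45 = (l - 5)*(l^2 - 6*l + 9) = (l - 5)*(l - 3)*(l - 3)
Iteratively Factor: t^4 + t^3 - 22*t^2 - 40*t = (t + 4)*(t^3 - 3*t^2 - 10*t) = (t - 5)*(t + 4)*(t^2 + 2*t) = (t - 5)*(t + 2)*(t + 4)*(t)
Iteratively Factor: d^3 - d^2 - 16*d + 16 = (d + 4)*(d^2 - 5*d + 4) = (d - 4)*(d + 4)*(d - 1)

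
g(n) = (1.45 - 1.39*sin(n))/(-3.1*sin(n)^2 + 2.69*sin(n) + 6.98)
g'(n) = (1.45 - 1.39*sin(n))*(6.2*sin(n)*cos(n) - 2.69*cos(n))/(-3.1*sin(n)^2 + 2.69*sin(n) + 6.98)^2 - 1.39*cos(n)/(-3.1*sin(n)^2 + 2.69*sin(n) + 6.98) = (-4.309*sin(n)^2 + 8.99*sin(n) - 13.6027)*cos(n)/(9.61*sin(n)^4 - 16.678*sin(n)^3 - 36.0399*sin(n)^2 + 37.5524*sin(n) + 48.7204)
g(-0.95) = 0.94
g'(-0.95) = -1.84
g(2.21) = 0.05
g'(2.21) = 0.11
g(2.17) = 0.04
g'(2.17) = 0.10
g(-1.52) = 2.36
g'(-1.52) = -0.95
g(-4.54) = 0.01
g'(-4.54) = 0.03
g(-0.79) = 0.70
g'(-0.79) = -1.27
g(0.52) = 0.10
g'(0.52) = -0.16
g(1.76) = 0.01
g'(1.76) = 0.04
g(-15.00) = 0.60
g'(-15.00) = 1.05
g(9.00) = 0.12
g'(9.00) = 0.17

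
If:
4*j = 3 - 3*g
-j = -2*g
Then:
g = 3/11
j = 6/11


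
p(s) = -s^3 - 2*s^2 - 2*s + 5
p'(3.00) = -41.00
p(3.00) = -46.00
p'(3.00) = -41.00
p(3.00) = -46.00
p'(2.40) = -28.88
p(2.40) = -25.14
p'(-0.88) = -0.80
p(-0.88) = 5.89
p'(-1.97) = -5.76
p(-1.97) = 8.82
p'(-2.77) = -13.94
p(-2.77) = 16.45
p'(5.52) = -115.49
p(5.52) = -235.18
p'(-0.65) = -0.67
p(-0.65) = 5.73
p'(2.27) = -26.54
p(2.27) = -21.54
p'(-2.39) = -9.58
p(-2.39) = 12.01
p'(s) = -3*s^2 - 4*s - 2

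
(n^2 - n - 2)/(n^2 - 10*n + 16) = (n + 1)/(n - 8)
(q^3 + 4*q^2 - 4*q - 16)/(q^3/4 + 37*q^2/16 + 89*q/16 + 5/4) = 16*(q^2 - 4)/(4*q^2 + 21*q + 5)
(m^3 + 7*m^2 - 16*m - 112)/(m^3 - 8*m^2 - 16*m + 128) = (m + 7)/(m - 8)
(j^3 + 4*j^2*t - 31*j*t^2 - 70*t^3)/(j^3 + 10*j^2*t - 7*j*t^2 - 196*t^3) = (-j^2 + 3*j*t + 10*t^2)/(-j^2 - 3*j*t + 28*t^2)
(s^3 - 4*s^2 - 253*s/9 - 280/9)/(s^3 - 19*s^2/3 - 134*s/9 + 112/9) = (3*s + 5)/(3*s - 2)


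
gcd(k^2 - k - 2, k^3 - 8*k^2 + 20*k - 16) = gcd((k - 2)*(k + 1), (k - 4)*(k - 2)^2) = k - 2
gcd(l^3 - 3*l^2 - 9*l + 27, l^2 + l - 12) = l - 3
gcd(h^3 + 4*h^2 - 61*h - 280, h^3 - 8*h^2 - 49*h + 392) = h^2 - h - 56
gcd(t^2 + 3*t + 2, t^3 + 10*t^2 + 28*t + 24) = t + 2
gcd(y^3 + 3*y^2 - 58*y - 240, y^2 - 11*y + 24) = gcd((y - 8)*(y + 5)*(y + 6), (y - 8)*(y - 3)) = y - 8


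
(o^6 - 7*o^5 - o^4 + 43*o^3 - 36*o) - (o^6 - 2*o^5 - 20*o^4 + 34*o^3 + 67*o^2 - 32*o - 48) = -5*o^5 + 19*o^4 + 9*o^3 - 67*o^2 - 4*o + 48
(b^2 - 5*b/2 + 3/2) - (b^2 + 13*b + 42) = -31*b/2 - 81/2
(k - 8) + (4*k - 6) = 5*k - 14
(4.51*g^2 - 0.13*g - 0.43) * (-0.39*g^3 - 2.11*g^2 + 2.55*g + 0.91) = -1.7589*g^5 - 9.4654*g^4 + 11.9425*g^3 + 4.6799*g^2 - 1.2148*g - 0.3913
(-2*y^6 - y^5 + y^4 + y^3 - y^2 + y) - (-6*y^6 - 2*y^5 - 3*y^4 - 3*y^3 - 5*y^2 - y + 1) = 4*y^6 + y^5 + 4*y^4 + 4*y^3 + 4*y^2 + 2*y - 1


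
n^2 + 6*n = n*(n + 6)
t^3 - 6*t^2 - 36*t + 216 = (t - 6)^2*(t + 6)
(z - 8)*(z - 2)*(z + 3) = z^3 - 7*z^2 - 14*z + 48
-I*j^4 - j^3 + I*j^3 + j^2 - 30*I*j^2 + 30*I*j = j*(j - 6*I)*(j + 5*I)*(-I*j + I)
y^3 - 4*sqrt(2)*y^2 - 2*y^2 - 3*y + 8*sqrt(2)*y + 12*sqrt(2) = (y - 3)*(y + 1)*(y - 4*sqrt(2))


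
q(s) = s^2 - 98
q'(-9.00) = -18.00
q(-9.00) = -17.00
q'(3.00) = 6.00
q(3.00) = -89.00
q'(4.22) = 8.44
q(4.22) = -80.19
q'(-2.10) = -4.20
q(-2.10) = -93.59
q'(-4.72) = -9.44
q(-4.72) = -75.72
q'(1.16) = 2.32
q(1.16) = -96.65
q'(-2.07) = -4.14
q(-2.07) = -93.72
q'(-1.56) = -3.12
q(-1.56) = -95.57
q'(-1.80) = -3.60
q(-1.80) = -94.76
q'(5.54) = 11.08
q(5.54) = -67.31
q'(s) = 2*s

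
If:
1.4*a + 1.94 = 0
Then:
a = -1.39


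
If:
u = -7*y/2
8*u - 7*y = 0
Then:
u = 0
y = 0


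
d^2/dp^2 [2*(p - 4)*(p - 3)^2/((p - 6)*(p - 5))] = 8*(7*p^3 - 99*p^2 + 459*p - 693)/(p^6 - 33*p^5 + 453*p^4 - 3311*p^3 + 13590*p^2 - 29700*p + 27000)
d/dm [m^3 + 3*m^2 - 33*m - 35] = 3*m^2 + 6*m - 33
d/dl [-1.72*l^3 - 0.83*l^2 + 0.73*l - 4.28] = -5.16*l^2 - 1.66*l + 0.73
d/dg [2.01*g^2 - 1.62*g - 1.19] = 4.02*g - 1.62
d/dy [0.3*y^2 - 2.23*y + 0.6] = 0.6*y - 2.23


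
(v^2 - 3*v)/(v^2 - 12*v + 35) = v*(v - 3)/(v^2 - 12*v + 35)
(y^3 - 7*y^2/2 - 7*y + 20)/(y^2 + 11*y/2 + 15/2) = (y^2 - 6*y + 8)/(y + 3)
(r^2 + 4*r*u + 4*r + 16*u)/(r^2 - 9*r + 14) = (r^2 + 4*r*u + 4*r + 16*u)/(r^2 - 9*r + 14)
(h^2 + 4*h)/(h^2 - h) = (h + 4)/(h - 1)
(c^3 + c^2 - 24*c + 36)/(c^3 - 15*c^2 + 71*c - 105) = (c^2 + 4*c - 12)/(c^2 - 12*c + 35)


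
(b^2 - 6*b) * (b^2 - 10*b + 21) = b^4 - 16*b^3 + 81*b^2 - 126*b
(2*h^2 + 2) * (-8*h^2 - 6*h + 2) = -16*h^4 - 12*h^3 - 12*h^2 - 12*h + 4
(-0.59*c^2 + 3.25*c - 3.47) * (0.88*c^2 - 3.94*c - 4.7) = -0.5192*c^4 + 5.1846*c^3 - 13.0856*c^2 - 1.6032*c + 16.309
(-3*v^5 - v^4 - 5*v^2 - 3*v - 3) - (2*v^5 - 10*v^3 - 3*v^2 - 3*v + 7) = -5*v^5 - v^4 + 10*v^3 - 2*v^2 - 10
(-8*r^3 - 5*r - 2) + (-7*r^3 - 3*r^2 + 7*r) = -15*r^3 - 3*r^2 + 2*r - 2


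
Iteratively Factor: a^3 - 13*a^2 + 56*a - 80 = (a - 5)*(a^2 - 8*a + 16) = (a - 5)*(a - 4)*(a - 4)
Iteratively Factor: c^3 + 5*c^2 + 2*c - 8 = (c + 2)*(c^2 + 3*c - 4) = (c - 1)*(c + 2)*(c + 4)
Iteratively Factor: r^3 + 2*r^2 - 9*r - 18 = (r + 2)*(r^2 - 9) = (r + 2)*(r + 3)*(r - 3)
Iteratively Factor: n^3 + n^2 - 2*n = (n)*(n^2 + n - 2) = n*(n + 2)*(n - 1)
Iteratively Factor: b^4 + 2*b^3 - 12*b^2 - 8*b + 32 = (b + 2)*(b^3 - 12*b + 16) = (b - 2)*(b + 2)*(b^2 + 2*b - 8) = (b - 2)^2*(b + 2)*(b + 4)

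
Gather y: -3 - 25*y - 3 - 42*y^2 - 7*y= -42*y^2 - 32*y - 6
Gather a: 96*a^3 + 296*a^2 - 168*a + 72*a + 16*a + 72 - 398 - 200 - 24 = 96*a^3 + 296*a^2 - 80*a - 550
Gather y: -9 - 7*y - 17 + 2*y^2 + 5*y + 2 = 2*y^2 - 2*y - 24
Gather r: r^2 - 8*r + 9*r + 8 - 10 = r^2 + r - 2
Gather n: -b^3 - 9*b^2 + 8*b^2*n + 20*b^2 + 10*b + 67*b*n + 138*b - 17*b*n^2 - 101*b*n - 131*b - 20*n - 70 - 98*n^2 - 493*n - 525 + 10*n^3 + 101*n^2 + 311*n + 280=-b^3 + 11*b^2 + 17*b + 10*n^3 + n^2*(3 - 17*b) + n*(8*b^2 - 34*b - 202) - 315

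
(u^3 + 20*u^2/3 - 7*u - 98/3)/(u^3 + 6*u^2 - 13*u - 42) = (u - 7/3)/(u - 3)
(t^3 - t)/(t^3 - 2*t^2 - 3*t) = (t - 1)/(t - 3)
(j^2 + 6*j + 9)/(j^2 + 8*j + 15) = (j + 3)/(j + 5)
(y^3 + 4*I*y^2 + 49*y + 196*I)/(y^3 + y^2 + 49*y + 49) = (y + 4*I)/(y + 1)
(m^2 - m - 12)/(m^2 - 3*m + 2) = (m^2 - m - 12)/(m^2 - 3*m + 2)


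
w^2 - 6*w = w*(w - 6)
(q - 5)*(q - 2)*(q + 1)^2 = q^4 - 5*q^3 - 3*q^2 + 13*q + 10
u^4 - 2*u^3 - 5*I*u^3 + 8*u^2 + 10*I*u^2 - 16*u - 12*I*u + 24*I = (u - 2)*(u - 6*I)*(u - I)*(u + 2*I)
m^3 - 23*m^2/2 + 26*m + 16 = (m - 8)*(m - 4)*(m + 1/2)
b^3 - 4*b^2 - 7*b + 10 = (b - 5)*(b - 1)*(b + 2)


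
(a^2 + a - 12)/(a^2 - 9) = (a + 4)/(a + 3)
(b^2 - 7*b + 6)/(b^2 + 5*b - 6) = (b - 6)/(b + 6)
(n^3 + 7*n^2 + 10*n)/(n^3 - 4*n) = (n + 5)/(n - 2)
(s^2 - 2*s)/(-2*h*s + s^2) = (2 - s)/(2*h - s)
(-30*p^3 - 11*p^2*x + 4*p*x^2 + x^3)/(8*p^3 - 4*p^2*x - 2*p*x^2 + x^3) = (-15*p^2 + 2*p*x + x^2)/(4*p^2 - 4*p*x + x^2)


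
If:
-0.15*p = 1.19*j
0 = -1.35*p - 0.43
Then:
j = 0.04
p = -0.32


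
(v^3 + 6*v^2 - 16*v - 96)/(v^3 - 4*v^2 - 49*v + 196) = (v^2 + 10*v + 24)/(v^2 - 49)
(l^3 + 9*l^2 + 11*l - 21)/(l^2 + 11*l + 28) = (l^2 + 2*l - 3)/(l + 4)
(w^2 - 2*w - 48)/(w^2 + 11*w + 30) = (w - 8)/(w + 5)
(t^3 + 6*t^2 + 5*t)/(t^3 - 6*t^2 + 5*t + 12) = t*(t + 5)/(t^2 - 7*t + 12)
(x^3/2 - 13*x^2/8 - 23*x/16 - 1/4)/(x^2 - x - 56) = (-8*x^3 + 26*x^2 + 23*x + 4)/(16*(-x^2 + x + 56))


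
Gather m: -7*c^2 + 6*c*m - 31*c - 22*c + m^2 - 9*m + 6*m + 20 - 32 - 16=-7*c^2 - 53*c + m^2 + m*(6*c - 3) - 28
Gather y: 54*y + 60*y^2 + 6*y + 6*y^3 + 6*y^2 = 6*y^3 + 66*y^2 + 60*y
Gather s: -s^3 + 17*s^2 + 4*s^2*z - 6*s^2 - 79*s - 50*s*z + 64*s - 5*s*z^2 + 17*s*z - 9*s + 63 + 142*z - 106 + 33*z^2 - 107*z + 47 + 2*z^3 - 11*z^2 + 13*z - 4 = -s^3 + s^2*(4*z + 11) + s*(-5*z^2 - 33*z - 24) + 2*z^3 + 22*z^2 + 48*z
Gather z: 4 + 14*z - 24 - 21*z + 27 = 7 - 7*z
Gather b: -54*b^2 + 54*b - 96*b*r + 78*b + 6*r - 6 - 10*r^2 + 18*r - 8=-54*b^2 + b*(132 - 96*r) - 10*r^2 + 24*r - 14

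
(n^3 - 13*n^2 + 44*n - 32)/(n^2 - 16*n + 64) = (n^2 - 5*n + 4)/(n - 8)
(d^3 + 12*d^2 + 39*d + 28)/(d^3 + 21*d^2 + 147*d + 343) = (d^2 + 5*d + 4)/(d^2 + 14*d + 49)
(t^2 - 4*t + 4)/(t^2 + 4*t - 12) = (t - 2)/(t + 6)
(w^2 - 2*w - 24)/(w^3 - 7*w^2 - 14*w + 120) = 1/(w - 5)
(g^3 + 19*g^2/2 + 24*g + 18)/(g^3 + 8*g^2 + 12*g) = (g + 3/2)/g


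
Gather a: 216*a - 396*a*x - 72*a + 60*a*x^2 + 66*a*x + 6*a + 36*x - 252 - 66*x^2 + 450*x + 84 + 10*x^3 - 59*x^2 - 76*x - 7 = a*(60*x^2 - 330*x + 150) + 10*x^3 - 125*x^2 + 410*x - 175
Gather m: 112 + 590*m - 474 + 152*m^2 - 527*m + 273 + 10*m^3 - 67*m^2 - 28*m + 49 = 10*m^3 + 85*m^2 + 35*m - 40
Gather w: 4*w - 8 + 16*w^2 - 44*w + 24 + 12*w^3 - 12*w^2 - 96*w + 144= 12*w^3 + 4*w^2 - 136*w + 160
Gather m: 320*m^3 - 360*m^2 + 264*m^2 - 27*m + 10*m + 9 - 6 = 320*m^3 - 96*m^2 - 17*m + 3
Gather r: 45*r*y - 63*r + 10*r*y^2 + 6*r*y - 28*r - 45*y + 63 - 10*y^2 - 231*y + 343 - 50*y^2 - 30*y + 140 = r*(10*y^2 + 51*y - 91) - 60*y^2 - 306*y + 546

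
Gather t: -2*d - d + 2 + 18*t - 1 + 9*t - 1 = -3*d + 27*t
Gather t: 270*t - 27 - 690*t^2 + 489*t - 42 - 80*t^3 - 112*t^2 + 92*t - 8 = -80*t^3 - 802*t^2 + 851*t - 77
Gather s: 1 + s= s + 1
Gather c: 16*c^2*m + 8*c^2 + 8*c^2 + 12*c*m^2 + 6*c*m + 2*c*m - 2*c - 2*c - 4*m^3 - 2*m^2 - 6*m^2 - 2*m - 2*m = c^2*(16*m + 16) + c*(12*m^2 + 8*m - 4) - 4*m^3 - 8*m^2 - 4*m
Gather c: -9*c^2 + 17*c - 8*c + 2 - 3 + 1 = -9*c^2 + 9*c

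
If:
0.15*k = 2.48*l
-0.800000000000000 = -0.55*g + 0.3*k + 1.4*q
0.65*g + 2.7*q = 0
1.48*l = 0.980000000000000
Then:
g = 4.60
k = 10.95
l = 0.66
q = -1.11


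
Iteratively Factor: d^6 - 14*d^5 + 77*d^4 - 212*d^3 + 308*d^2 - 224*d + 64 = (d - 2)*(d^5 - 12*d^4 + 53*d^3 - 106*d^2 + 96*d - 32) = (d - 2)^2*(d^4 - 10*d^3 + 33*d^2 - 40*d + 16) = (d - 4)*(d - 2)^2*(d^3 - 6*d^2 + 9*d - 4) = (d - 4)^2*(d - 2)^2*(d^2 - 2*d + 1) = (d - 4)^2*(d - 2)^2*(d - 1)*(d - 1)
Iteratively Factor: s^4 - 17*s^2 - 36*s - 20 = (s + 2)*(s^3 - 2*s^2 - 13*s - 10) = (s - 5)*(s + 2)*(s^2 + 3*s + 2) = (s - 5)*(s + 2)^2*(s + 1)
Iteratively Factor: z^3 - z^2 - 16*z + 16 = (z + 4)*(z^2 - 5*z + 4) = (z - 1)*(z + 4)*(z - 4)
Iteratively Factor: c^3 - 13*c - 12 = (c - 4)*(c^2 + 4*c + 3) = (c - 4)*(c + 1)*(c + 3)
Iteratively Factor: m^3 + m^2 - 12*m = (m)*(m^2 + m - 12) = m*(m + 4)*(m - 3)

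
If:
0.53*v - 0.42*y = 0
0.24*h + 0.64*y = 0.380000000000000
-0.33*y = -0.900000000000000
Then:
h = -5.69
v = 2.16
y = 2.73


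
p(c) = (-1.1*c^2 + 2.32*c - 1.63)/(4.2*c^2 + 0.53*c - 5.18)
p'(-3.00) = -0.19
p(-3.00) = -0.60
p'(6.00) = -0.01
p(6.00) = -0.18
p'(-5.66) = -0.03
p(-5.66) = -0.40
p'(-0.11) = -0.52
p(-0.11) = 0.37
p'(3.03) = -0.02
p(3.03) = -0.13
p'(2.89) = -0.03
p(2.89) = -0.13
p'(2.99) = -0.02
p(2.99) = -0.13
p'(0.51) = -0.07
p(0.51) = 0.19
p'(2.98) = -0.02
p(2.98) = -0.13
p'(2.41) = -0.03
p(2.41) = -0.12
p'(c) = (2.32 - 2.2*c)/(4.2*c^2 + 0.53*c - 5.18) + (-8.4*c - 0.53)*(-1.1*c^2 + 2.32*c - 1.63)/(4.2*c^2 + 0.53*c - 5.18)^2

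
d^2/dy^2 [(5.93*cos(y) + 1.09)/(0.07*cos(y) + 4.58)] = (-124.040598*cos(y) + 0.9479085*cos(2*y) - 2.8437255)/(0.000343*cos(y)^3 + 0.067326*cos(y)^2 + 4.405044*cos(y) + 96.071912)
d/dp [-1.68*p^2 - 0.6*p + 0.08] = -3.36*p - 0.6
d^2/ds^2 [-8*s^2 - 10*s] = -16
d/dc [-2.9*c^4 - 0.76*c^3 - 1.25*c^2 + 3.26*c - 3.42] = -11.6*c^3 - 2.28*c^2 - 2.5*c + 3.26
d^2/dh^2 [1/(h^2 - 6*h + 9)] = 6/(h^4 - 12*h^3 + 54*h^2 - 108*h + 81)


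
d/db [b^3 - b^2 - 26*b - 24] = 3*b^2 - 2*b - 26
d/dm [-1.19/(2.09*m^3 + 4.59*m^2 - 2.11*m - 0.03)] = (7.4613*m^2 + 10.9242*m - 2.5109)/(2.09*m^3 + 4.59*m^2 - 2.11*m - 0.03)^2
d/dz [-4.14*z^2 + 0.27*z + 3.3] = 0.27 - 8.28*z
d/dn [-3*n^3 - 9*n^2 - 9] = 9*n*(-n - 2)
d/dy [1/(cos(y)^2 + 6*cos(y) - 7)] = 2*(cos(y) + 3)*sin(y)/(cos(y)^2 + 6*cos(y) - 7)^2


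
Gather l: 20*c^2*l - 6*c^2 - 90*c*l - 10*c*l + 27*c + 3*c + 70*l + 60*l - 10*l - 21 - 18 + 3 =-6*c^2 + 30*c + l*(20*c^2 - 100*c + 120) - 36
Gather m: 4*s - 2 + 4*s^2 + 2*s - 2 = 4*s^2 + 6*s - 4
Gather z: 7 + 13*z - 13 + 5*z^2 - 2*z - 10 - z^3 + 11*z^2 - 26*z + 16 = -z^3 + 16*z^2 - 15*z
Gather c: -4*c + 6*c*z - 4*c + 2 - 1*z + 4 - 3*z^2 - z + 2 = c*(6*z - 8) - 3*z^2 - 2*z + 8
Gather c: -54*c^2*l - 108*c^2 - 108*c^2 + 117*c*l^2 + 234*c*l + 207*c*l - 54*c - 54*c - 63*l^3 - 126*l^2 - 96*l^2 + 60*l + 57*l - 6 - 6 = c^2*(-54*l - 216) + c*(117*l^2 + 441*l - 108) - 63*l^3 - 222*l^2 + 117*l - 12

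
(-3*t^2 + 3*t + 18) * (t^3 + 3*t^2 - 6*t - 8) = -3*t^5 - 6*t^4 + 45*t^3 + 60*t^2 - 132*t - 144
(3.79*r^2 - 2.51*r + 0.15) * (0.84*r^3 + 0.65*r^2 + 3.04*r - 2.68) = 3.1836*r^5 + 0.355100000000001*r^4 + 10.0161*r^3 - 17.6901*r^2 + 7.1828*r - 0.402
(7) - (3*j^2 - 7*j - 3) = -3*j^2 + 7*j + 10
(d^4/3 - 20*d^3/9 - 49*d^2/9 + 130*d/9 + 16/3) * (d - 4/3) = d^5/3 - 8*d^4/3 - 67*d^3/27 + 586*d^2/27 - 376*d/27 - 64/9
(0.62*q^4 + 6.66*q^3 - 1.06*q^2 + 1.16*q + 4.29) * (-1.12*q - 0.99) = -0.6944*q^5 - 8.073*q^4 - 5.4062*q^3 - 0.2498*q^2 - 5.9532*q - 4.2471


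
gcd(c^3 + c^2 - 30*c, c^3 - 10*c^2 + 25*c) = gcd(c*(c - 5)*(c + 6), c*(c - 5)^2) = c^2 - 5*c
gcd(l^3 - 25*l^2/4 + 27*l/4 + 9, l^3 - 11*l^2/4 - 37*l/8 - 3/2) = l^2 - 13*l/4 - 3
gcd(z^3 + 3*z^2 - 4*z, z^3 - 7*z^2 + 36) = 1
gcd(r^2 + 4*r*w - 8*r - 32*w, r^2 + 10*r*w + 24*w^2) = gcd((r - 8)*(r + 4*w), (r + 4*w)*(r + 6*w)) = r + 4*w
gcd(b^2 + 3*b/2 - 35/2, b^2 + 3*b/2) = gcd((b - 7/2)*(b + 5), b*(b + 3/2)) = 1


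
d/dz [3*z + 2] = 3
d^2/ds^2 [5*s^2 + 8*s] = 10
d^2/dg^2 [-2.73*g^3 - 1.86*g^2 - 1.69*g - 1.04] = -16.38*g - 3.72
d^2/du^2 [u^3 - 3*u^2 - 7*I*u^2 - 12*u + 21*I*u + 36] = 6*u - 6 - 14*I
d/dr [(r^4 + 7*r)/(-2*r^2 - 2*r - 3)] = (-4*r^5 - 6*r^4 - 12*r^3 + 14*r^2 - 21)/(4*r^4 + 8*r^3 + 16*r^2 + 12*r + 9)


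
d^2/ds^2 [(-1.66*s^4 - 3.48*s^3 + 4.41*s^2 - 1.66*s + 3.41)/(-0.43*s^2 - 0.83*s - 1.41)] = (0.613867999999999*s^6 + 3.554724*s^5 + 12.900192*s^4 + 35.41979*s^3 + 76.29846*s^2 + 28.170606*s - 21.98377)/(0.079507*s^6 + 0.460401*s^5 + 1.670808*s^4 + 3.591161*s^3 + 5.478696*s^2 + 4.950369*s + 2.803221)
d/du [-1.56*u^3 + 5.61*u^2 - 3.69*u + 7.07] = -4.68*u^2 + 11.22*u - 3.69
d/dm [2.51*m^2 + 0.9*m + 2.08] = 5.02*m + 0.9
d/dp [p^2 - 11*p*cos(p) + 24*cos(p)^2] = 11*p*sin(p) + 2*p - 24*sin(2*p) - 11*cos(p)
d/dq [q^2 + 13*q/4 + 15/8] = 2*q + 13/4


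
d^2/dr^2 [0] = 0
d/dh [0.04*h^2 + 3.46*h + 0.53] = 0.08*h + 3.46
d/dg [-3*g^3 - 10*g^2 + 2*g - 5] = -9*g^2 - 20*g + 2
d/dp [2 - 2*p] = -2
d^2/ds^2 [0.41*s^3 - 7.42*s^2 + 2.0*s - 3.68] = 2.46*s - 14.84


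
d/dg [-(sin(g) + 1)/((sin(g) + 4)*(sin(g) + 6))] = (sin(g)^2 + 2*sin(g) - 14)*cos(g)/((sin(g) + 4)^2*(sin(g) + 6)^2)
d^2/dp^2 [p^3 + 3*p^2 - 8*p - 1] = 6*p + 6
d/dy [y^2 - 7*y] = 2*y - 7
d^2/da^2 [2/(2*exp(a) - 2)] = (exp(a) + 1)*exp(a)/(exp(a) - 1)^3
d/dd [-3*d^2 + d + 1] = 1 - 6*d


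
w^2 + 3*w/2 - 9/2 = (w - 3/2)*(w + 3)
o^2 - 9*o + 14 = (o - 7)*(o - 2)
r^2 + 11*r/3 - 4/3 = (r - 1/3)*(r + 4)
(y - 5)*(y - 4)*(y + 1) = y^3 - 8*y^2 + 11*y + 20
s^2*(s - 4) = s^3 - 4*s^2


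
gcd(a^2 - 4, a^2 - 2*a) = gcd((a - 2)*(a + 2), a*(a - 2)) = a - 2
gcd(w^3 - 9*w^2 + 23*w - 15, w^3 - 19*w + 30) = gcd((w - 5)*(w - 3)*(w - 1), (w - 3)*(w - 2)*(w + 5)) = w - 3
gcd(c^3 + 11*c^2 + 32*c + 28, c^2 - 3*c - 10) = c + 2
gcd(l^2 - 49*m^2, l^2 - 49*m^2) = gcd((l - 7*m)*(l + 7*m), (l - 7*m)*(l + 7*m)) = l^2 - 49*m^2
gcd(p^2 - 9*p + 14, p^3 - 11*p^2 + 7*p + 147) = p - 7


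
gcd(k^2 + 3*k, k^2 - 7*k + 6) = 1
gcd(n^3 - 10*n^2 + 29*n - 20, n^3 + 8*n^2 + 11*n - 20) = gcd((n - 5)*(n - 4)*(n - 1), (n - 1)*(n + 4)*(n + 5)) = n - 1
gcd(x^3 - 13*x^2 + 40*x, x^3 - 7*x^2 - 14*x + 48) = x - 8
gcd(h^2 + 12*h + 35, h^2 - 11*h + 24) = 1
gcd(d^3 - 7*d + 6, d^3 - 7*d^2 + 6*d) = d - 1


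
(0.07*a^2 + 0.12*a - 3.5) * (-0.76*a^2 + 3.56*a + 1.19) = -0.0532*a^4 + 0.158*a^3 + 3.1705*a^2 - 12.3172*a - 4.165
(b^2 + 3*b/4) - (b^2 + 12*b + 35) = -45*b/4 - 35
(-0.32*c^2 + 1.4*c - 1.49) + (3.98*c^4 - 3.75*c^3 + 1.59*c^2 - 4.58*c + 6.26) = 3.98*c^4 - 3.75*c^3 + 1.27*c^2 - 3.18*c + 4.77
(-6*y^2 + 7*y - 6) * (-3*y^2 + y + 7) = 18*y^4 - 27*y^3 - 17*y^2 + 43*y - 42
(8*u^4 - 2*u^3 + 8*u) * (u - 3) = 8*u^5 - 26*u^4 + 6*u^3 + 8*u^2 - 24*u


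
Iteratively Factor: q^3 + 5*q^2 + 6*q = (q + 2)*(q^2 + 3*q) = q*(q + 2)*(q + 3)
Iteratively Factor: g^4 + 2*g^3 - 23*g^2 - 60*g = (g - 5)*(g^3 + 7*g^2 + 12*g) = (g - 5)*(g + 4)*(g^2 + 3*g) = g*(g - 5)*(g + 4)*(g + 3)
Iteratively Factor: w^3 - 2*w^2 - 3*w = (w - 3)*(w^2 + w) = (w - 3)*(w + 1)*(w)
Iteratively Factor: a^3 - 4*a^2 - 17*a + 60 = (a + 4)*(a^2 - 8*a + 15) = (a - 5)*(a + 4)*(a - 3)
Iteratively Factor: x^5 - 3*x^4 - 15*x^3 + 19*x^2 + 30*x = (x)*(x^4 - 3*x^3 - 15*x^2 + 19*x + 30) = x*(x - 2)*(x^3 - x^2 - 17*x - 15) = x*(x - 5)*(x - 2)*(x^2 + 4*x + 3) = x*(x - 5)*(x - 2)*(x + 3)*(x + 1)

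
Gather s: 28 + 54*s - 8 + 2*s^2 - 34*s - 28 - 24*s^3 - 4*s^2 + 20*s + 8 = -24*s^3 - 2*s^2 + 40*s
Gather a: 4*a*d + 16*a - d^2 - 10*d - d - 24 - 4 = a*(4*d + 16) - d^2 - 11*d - 28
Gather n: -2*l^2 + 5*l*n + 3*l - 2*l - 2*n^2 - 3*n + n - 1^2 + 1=-2*l^2 + l - 2*n^2 + n*(5*l - 2)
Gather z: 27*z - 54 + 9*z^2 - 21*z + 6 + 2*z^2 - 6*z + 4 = 11*z^2 - 44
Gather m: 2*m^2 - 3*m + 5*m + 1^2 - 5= 2*m^2 + 2*m - 4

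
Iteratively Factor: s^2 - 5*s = (s)*(s - 5)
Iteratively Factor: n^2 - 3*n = (n - 3)*(n)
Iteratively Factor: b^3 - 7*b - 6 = (b + 1)*(b^2 - b - 6) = (b - 3)*(b + 1)*(b + 2)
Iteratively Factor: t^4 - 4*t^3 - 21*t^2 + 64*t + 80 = (t - 4)*(t^3 - 21*t - 20) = (t - 5)*(t - 4)*(t^2 + 5*t + 4) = (t - 5)*(t - 4)*(t + 1)*(t + 4)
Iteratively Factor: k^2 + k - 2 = (k - 1)*(k + 2)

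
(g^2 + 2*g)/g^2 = (g + 2)/g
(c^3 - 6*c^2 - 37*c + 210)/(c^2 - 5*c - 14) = (c^2 + c - 30)/(c + 2)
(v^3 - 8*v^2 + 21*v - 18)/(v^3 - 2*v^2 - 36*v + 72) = (v^2 - 6*v + 9)/(v^2 - 36)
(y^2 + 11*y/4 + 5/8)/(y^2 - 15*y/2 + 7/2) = (8*y^2 + 22*y + 5)/(4*(2*y^2 - 15*y + 7))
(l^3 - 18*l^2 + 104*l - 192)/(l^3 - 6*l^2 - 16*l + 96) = (l - 8)/(l + 4)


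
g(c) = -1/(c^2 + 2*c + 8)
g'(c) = -(-2*c - 2)/(c^2 + 2*c + 8)^2 = 2*(c + 1)/(c^2 + 2*c + 8)^2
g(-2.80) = -0.10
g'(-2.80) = -0.03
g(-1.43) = -0.14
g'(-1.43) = -0.02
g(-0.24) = -0.13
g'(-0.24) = 0.03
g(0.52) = -0.11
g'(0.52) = 0.04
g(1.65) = -0.07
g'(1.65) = 0.03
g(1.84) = -0.07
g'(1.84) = 0.03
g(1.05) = -0.09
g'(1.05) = 0.03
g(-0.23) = -0.13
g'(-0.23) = 0.03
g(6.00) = -0.02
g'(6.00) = 0.00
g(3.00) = -0.04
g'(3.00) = 0.02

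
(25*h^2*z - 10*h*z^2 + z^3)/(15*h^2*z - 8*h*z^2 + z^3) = (-5*h + z)/(-3*h + z)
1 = 1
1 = 1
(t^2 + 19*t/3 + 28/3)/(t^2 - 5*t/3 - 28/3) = (t + 4)/(t - 4)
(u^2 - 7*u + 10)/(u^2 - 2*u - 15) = (u - 2)/(u + 3)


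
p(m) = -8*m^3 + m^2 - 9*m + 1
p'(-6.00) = -885.00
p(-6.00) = 1819.00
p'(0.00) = -9.00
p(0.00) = 1.00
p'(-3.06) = -239.85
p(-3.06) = 267.12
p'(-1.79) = -89.48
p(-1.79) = 66.20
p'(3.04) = -224.72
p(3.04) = -241.87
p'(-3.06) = -239.85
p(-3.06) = 267.12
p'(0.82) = -23.50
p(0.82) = -10.12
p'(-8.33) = -1690.99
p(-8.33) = 4769.44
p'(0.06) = -8.97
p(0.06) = 0.46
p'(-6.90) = -1165.44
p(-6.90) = 2738.78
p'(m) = -24*m^2 + 2*m - 9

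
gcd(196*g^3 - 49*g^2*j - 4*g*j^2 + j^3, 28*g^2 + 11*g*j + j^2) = 7*g + j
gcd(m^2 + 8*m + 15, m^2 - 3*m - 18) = m + 3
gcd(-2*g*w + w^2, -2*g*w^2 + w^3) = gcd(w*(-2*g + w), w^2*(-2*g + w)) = -2*g*w + w^2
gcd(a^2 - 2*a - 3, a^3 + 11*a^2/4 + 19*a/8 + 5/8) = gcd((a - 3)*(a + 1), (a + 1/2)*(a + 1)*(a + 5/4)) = a + 1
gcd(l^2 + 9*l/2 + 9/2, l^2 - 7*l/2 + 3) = 1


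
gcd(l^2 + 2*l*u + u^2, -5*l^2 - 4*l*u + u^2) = l + u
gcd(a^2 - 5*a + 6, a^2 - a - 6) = a - 3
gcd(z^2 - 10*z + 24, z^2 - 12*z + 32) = z - 4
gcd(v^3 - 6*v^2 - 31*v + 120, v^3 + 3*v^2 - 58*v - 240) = v^2 - 3*v - 40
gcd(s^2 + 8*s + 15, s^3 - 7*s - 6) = 1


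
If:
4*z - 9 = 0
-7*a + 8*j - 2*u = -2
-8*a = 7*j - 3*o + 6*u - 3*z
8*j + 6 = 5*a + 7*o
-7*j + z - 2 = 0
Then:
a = -229/1064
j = 1/28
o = 1119/1064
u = 4035/2128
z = 9/4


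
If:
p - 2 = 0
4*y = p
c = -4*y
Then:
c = -2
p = 2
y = 1/2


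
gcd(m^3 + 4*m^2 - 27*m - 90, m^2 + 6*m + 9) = m + 3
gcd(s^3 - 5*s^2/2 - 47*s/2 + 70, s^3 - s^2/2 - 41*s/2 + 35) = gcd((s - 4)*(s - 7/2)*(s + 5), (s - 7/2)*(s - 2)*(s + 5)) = s^2 + 3*s/2 - 35/2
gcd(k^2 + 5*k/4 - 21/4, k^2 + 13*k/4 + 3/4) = k + 3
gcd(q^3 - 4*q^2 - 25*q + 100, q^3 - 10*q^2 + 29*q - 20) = q^2 - 9*q + 20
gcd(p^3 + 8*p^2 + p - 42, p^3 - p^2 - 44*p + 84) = p^2 + 5*p - 14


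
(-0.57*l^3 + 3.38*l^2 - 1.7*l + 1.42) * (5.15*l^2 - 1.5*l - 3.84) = -2.9355*l^5 + 18.262*l^4 - 11.6362*l^3 - 3.1162*l^2 + 4.398*l - 5.4528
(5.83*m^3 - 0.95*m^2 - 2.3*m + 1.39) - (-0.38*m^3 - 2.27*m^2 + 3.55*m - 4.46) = 6.21*m^3 + 1.32*m^2 - 5.85*m + 5.85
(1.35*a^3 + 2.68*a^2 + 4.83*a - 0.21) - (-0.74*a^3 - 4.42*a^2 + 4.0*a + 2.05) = 2.09*a^3 + 7.1*a^2 + 0.83*a - 2.26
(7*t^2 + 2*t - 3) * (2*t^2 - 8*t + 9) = 14*t^4 - 52*t^3 + 41*t^2 + 42*t - 27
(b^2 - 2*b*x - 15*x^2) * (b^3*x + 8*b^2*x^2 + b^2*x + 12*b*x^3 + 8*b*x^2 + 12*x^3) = b^5*x + 6*b^4*x^2 + b^4*x - 19*b^3*x^3 + 6*b^3*x^2 - 144*b^2*x^4 - 19*b^2*x^3 - 180*b*x^5 - 144*b*x^4 - 180*x^5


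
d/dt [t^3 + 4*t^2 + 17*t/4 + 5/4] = 3*t^2 + 8*t + 17/4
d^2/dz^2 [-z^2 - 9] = -2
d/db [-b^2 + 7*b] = 7 - 2*b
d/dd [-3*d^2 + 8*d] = 8 - 6*d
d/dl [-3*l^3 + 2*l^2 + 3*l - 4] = -9*l^2 + 4*l + 3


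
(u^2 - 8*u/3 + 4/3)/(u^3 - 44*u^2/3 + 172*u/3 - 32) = (u - 2)/(u^2 - 14*u + 48)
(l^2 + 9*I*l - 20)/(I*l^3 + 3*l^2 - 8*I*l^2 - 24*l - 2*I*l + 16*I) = (-I*l^2 + 9*l + 20*I)/(l^3 + l^2*(-8 - 3*I) + l*(-2 + 24*I) + 16)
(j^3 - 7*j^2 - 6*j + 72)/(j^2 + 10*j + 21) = (j^2 - 10*j + 24)/(j + 7)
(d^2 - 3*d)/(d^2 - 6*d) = (d - 3)/(d - 6)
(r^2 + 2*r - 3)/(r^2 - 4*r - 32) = (-r^2 - 2*r + 3)/(-r^2 + 4*r + 32)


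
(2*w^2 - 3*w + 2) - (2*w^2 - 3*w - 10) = 12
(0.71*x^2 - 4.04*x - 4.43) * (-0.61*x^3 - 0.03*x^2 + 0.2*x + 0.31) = -0.4331*x^5 + 2.4431*x^4 + 2.9655*x^3 - 0.455*x^2 - 2.1384*x - 1.3733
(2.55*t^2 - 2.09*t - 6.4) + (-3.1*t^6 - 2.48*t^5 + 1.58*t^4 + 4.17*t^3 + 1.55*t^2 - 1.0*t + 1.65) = -3.1*t^6 - 2.48*t^5 + 1.58*t^4 + 4.17*t^3 + 4.1*t^2 - 3.09*t - 4.75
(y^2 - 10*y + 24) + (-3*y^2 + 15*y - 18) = -2*y^2 + 5*y + 6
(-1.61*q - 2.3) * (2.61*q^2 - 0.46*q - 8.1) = -4.2021*q^3 - 5.2624*q^2 + 14.099*q + 18.63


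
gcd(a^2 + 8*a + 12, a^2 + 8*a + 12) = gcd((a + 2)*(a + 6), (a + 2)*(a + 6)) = a^2 + 8*a + 12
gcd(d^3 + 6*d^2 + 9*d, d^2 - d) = d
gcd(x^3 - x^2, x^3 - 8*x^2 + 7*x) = x^2 - x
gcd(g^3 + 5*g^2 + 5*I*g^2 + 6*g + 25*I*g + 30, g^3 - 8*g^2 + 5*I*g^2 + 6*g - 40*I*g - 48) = g^2 + 5*I*g + 6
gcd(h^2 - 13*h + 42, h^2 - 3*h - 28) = h - 7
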